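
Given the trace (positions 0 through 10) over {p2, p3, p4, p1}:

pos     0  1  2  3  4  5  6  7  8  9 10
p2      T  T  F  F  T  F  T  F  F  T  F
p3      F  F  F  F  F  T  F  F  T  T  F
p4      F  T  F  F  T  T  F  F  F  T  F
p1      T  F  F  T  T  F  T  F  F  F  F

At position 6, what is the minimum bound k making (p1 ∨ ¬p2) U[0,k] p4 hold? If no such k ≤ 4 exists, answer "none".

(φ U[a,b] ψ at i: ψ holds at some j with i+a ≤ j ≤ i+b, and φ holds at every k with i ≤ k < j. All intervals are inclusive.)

3

Need earliest j ≥ 6 with p4, and (p1 ∨ ¬p2) at every k in [6,j-1].
  j=6: rhs fails.
  j=7: rhs fails.
  j=8: rhs fails.
  j=9: rhs holds; lhs holds on [6,8]. k = 3.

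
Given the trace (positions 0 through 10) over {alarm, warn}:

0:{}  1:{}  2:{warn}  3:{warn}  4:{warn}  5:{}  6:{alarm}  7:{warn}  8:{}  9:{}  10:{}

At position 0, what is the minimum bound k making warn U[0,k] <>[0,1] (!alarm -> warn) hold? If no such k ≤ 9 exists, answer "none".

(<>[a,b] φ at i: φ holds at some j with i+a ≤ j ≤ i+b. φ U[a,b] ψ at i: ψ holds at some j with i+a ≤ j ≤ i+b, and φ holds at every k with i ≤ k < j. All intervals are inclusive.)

Need earliest j ≥ 0 with <>[0,1] (!alarm -> warn), and warn at every k in [0,j-1].
  j=0: rhs fails.
  j=1: rhs holds but lhs fails at k=0.
  j=2: rhs holds but lhs fails at k=0.
  j=3: rhs holds but lhs fails at k=0.
  j=4: rhs holds but lhs fails at k=0.
  j=5: rhs holds but lhs fails at k=0.
  j=6: rhs holds but lhs fails at k=0.
  j=7: rhs holds but lhs fails at k=0.
  j=8: rhs fails.
  j=9: rhs fails.
No witness within the range → none.

none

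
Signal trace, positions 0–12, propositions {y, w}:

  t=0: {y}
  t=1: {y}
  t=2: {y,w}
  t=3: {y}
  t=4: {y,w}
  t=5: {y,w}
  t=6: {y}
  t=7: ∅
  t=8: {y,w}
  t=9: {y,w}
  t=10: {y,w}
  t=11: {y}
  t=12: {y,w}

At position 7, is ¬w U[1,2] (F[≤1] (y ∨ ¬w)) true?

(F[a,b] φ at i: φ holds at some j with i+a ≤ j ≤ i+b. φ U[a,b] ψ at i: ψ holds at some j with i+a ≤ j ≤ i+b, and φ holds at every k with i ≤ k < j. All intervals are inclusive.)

Holds

Need some j in [8,9] with F[≤1] (y ∨ ¬w), and ¬w at every k in [7,j-1].
  j=8: F[≤1] (y ∨ ¬w) holds; ¬w holds at every k in [7,7] → satisfied.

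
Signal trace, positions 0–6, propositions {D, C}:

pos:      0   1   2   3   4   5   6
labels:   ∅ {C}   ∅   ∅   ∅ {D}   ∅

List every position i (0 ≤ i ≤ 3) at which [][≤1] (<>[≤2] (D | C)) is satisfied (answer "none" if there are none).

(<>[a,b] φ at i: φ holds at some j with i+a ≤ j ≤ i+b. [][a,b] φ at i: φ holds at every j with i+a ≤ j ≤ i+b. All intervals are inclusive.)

Evaluate at each i in [0,3]:
  i=0: ✓ (all of [0,1])
  i=1: ✗ (fails at j=2)
  i=2: ✗ (fails at j=2)
  i=3: ✓ (all of [3,4])

0, 3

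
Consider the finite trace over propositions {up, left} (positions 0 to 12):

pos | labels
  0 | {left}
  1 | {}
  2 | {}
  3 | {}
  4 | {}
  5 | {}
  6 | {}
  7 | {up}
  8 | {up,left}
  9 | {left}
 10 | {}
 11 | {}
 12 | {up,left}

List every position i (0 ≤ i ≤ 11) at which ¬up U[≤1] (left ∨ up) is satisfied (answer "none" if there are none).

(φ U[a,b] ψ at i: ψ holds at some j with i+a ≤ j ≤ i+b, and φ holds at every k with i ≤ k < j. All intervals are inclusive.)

Evaluate at each i in [0,11]:
  i=0: ✓ (rhs at j=0)
  i=1: ✗ (no rhs in [1,2])
  i=2: ✗ (no rhs in [2,3])
  i=3: ✗ (no rhs in [3,4])
  i=4: ✗ (no rhs in [4,5])
  i=5: ✗ (no rhs in [5,6])
  i=6: ✓ (rhs at j=7; lhs holds on [6,6])
  i=7: ✓ (rhs at j=7)
  i=8: ✓ (rhs at j=8)
  i=9: ✓ (rhs at j=9)
  i=10: ✗ (no rhs in [10,11])
  i=11: ✓ (rhs at j=12; lhs holds on [11,11])

0, 6, 7, 8, 9, 11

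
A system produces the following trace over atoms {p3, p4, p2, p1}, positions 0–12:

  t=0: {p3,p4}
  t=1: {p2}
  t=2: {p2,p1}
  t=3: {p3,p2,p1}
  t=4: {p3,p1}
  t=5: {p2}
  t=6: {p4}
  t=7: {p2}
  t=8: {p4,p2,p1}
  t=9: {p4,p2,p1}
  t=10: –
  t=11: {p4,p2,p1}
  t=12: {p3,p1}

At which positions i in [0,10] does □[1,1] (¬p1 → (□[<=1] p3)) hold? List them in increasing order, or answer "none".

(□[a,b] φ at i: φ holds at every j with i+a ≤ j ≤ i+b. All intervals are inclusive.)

1, 2, 3, 7, 8, 10

Evaluate at each i in [0,10]:
  i=0: ✗ (fails at j=1)
  i=1: ✓ (all of [2,2])
  i=2: ✓ (all of [3,3])
  i=3: ✓ (all of [4,4])
  i=4: ✗ (fails at j=5)
  i=5: ✗ (fails at j=6)
  i=6: ✗ (fails at j=7)
  i=7: ✓ (all of [8,8])
  i=8: ✓ (all of [9,9])
  i=9: ✗ (fails at j=10)
  i=10: ✓ (all of [11,11])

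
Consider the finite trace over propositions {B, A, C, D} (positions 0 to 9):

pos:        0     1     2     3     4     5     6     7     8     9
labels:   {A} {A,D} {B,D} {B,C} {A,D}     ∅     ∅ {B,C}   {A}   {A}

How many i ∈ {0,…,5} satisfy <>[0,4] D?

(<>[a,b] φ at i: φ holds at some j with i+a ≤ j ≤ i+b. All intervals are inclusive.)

Evaluate at each i in [0,5]:
  i=0: ✓ (witness j=1)
  i=1: ✓ (witness j=1)
  i=2: ✓ (witness j=2)
  i=3: ✓ (witness j=4)
  i=4: ✓ (witness j=4)
  i=5: ✗ (none in [5,9])
Positions where it holds: {0, 1, 2, 3, 4} → 5.

5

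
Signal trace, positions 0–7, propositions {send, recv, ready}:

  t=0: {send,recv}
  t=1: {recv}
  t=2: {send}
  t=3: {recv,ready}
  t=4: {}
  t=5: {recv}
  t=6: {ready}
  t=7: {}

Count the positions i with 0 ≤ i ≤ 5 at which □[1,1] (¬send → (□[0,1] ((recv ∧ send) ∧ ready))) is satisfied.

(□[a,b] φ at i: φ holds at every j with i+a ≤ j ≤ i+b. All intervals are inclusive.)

Evaluate at each i in [0,5]:
  i=0: ✗ (fails at j=1)
  i=1: ✓ (all of [2,2])
  i=2: ✗ (fails at j=3)
  i=3: ✗ (fails at j=4)
  i=4: ✗ (fails at j=5)
  i=5: ✗ (fails at j=6)
Positions where it holds: {1} → 1.

1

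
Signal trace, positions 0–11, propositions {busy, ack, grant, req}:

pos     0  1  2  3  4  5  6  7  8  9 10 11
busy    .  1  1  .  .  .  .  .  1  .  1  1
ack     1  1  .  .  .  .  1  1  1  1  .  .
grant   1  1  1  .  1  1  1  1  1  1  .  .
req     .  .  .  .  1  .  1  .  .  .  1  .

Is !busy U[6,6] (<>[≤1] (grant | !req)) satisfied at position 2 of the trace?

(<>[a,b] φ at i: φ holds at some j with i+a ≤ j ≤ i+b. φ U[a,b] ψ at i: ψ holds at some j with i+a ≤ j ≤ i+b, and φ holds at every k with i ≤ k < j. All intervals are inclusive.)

False

Need some j in [8,8] with <>[≤1] (grant | !req), and !busy at every k in [2,j-1].
  j=8: <>[≤1] (grant | !req) holds, but !busy fails at k=2 → not this j.
No j in the window works → until fails.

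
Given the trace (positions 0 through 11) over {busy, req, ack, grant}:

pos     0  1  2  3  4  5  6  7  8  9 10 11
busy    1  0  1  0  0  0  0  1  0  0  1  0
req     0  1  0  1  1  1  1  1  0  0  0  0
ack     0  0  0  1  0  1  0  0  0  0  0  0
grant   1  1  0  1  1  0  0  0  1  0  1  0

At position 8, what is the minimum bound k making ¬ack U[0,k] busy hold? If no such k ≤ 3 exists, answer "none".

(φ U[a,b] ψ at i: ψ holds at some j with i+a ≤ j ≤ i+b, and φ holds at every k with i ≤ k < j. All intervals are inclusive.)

Need earliest j ≥ 8 with busy, and ¬ack at every k in [8,j-1].
  j=8: rhs fails.
  j=9: rhs fails.
  j=10: rhs holds; lhs holds on [8,9]. k = 2.

2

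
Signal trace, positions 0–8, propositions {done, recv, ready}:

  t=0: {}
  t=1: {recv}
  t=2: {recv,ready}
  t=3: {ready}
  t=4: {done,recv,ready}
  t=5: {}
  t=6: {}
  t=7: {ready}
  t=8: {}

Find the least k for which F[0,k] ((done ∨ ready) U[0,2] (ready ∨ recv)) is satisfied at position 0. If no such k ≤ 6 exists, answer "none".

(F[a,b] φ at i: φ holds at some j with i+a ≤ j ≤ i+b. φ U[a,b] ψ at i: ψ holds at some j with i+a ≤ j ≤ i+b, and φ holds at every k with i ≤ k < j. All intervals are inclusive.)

Scan j = 0,1,… for ((done ∨ ready) U[0,2] (ready ∨ recv)):
  j=0: fails
  j=1: holds
First hit at j=1, so smallest k = 1-0 = 1.

1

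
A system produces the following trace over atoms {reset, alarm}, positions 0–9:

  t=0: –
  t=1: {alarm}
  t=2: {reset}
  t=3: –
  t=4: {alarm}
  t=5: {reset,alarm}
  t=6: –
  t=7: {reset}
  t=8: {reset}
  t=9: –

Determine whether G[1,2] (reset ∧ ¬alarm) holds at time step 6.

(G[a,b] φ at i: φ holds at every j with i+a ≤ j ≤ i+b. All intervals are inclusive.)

True

Check (reset ∧ ¬alarm) at every j in [7,8]:
  j=7: true
  j=8: true
All positions satisfy it → formula holds.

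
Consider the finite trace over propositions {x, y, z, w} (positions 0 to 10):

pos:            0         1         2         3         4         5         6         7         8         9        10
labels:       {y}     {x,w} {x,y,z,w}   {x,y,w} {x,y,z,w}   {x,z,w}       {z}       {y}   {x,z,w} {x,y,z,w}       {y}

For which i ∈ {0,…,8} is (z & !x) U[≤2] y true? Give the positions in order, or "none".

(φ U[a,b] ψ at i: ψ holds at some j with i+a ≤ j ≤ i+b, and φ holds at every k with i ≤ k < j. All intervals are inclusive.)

Evaluate at each i in [0,8]:
  i=0: ✓ (rhs at j=0)
  i=1: ✗ (lhs fails at k=1 before rhs at j=2)
  i=2: ✓ (rhs at j=2)
  i=3: ✓ (rhs at j=3)
  i=4: ✓ (rhs at j=4)
  i=5: ✗ (lhs fails at k=5 before rhs at j=7)
  i=6: ✓ (rhs at j=7; lhs holds on [6,6])
  i=7: ✓ (rhs at j=7)
  i=8: ✗ (lhs fails at k=8 before rhs at j=9)

0, 2, 3, 4, 6, 7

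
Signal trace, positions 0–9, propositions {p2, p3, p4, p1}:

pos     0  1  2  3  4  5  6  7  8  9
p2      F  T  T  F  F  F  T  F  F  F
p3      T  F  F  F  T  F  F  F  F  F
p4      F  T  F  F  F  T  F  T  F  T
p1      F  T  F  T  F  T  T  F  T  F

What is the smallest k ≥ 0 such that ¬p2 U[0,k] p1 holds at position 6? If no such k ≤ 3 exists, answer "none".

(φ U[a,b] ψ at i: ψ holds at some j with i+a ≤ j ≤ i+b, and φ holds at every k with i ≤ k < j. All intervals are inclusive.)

0

Need earliest j ≥ 6 with p1, and ¬p2 at every k in [6,j-1].
  j=6: rhs holds (empty prefix). k = 0.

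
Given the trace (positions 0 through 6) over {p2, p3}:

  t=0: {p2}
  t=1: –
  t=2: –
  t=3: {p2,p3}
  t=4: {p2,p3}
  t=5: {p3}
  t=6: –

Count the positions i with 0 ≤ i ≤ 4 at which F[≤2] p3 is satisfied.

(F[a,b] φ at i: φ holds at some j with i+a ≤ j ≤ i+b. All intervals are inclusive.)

4

Evaluate at each i in [0,4]:
  i=0: ✗ (none in [0,2])
  i=1: ✓ (witness j=3)
  i=2: ✓ (witness j=3)
  i=3: ✓ (witness j=3)
  i=4: ✓ (witness j=4)
Positions where it holds: {1, 2, 3, 4} → 4.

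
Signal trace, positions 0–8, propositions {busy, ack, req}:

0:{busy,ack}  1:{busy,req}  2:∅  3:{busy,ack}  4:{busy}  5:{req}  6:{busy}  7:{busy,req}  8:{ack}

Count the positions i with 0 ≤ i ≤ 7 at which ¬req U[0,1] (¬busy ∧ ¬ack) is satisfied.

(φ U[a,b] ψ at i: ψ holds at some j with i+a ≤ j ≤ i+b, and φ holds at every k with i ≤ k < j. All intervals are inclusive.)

3

Evaluate at each i in [0,7]:
  i=0: ✗ (no rhs in [0,1])
  i=1: ✗ (lhs fails at k=1 before rhs at j=2)
  i=2: ✓ (rhs at j=2)
  i=3: ✗ (no rhs in [3,4])
  i=4: ✓ (rhs at j=5; lhs holds on [4,4])
  i=5: ✓ (rhs at j=5)
  i=6: ✗ (no rhs in [6,7])
  i=7: ✗ (no rhs in [7,8])
Positions where it holds: {2, 4, 5} → 3.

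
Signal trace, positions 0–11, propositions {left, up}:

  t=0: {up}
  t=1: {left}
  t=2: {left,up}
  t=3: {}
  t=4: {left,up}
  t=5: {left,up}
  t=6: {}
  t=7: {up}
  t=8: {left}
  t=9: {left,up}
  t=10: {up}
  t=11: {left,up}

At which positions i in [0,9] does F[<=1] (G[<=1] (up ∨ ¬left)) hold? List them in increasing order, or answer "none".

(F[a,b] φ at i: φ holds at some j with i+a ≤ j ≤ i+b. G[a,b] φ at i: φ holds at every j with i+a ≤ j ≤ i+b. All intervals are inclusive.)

Evaluate at each i in [0,9]:
  i=0: ✗ (none in [0,1])
  i=1: ✓ (witness j=2)
  i=2: ✓ (witness j=2)
  i=3: ✓ (witness j=3)
  i=4: ✓ (witness j=4)
  i=5: ✓ (witness j=5)
  i=6: ✓ (witness j=6)
  i=7: ✗ (none in [7,8])
  i=8: ✓ (witness j=9)
  i=9: ✓ (witness j=9)

1, 2, 3, 4, 5, 6, 8, 9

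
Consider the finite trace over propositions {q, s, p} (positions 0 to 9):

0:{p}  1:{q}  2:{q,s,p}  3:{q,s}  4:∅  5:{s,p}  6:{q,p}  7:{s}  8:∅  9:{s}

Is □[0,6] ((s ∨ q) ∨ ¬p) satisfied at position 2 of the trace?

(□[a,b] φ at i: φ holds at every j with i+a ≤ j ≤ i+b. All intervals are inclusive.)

Holds

Check ((s ∨ q) ∨ ¬p) at every j in [2,8]:
  j=2: true
  j=3: true
  j=4: true
  j=5: true
  j=6: true
  j=7: true
  j=8: true
All positions satisfy it → formula holds.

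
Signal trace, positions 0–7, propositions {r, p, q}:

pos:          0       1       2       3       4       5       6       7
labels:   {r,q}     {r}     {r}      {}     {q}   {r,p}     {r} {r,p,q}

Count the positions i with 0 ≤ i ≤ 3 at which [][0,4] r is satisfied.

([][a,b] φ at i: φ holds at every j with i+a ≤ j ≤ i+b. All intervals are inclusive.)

Evaluate at each i in [0,3]:
  i=0: ✗ (fails at j=3)
  i=1: ✗ (fails at j=3)
  i=2: ✗ (fails at j=3)
  i=3: ✗ (fails at j=3)
Positions where it holds: {} → 0.

0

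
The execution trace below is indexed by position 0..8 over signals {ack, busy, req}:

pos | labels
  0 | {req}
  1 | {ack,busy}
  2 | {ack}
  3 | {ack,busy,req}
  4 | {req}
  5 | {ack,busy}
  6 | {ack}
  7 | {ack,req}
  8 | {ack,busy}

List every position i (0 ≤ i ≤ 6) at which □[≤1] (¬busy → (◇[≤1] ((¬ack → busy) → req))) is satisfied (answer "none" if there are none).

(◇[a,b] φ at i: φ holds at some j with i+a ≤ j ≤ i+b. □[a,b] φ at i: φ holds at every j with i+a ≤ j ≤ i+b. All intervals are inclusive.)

Evaluate at each i in [0,6]:
  i=0: ✓ (all of [0,1])
  i=1: ✓ (all of [1,2])
  i=2: ✓ (all of [2,3])
  i=3: ✓ (all of [3,4])
  i=4: ✓ (all of [4,5])
  i=5: ✓ (all of [5,6])
  i=6: ✓ (all of [6,7])

0, 1, 2, 3, 4, 5, 6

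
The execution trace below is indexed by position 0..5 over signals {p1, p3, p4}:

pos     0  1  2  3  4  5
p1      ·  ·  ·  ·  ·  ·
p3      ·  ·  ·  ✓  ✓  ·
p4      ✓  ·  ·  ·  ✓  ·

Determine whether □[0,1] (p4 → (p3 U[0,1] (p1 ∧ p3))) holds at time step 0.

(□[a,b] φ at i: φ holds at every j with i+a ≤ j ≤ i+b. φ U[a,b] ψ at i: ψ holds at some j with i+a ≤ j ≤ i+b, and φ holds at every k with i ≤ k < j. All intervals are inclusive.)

Does not hold

Check (p4 → (p3 U[0,1] (p1 ∧ p3))) at every j in [0,1]:
  j=0: antecedent true; consequent fails → ✗
  j=1: antecedent false → ✓
Fails at j=0 → formula fails.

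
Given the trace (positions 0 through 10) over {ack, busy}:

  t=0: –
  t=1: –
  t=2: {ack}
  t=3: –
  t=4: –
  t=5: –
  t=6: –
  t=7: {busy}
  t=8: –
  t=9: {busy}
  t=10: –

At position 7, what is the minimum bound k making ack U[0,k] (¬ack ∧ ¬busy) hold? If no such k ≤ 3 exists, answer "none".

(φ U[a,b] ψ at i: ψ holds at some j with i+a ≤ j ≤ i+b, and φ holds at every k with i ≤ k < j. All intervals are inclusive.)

none

Need earliest j ≥ 7 with (¬ack ∧ ¬busy), and ack at every k in [7,j-1].
  j=7: rhs fails.
  j=8: rhs holds but lhs fails at k=7.
  j=9: rhs fails.
  j=10: rhs holds but lhs fails at k=7.
No witness within the range → none.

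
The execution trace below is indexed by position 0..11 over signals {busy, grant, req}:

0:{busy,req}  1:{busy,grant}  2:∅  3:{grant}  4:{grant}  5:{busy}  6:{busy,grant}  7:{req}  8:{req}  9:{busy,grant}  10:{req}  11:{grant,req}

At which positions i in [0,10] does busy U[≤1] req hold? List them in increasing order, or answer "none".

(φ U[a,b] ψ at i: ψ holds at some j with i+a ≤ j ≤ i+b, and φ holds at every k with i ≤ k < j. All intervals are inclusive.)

0, 6, 7, 8, 9, 10

Evaluate at each i in [0,10]:
  i=0: ✓ (rhs at j=0)
  i=1: ✗ (no rhs in [1,2])
  i=2: ✗ (no rhs in [2,3])
  i=3: ✗ (no rhs in [3,4])
  i=4: ✗ (no rhs in [4,5])
  i=5: ✗ (no rhs in [5,6])
  i=6: ✓ (rhs at j=7; lhs holds on [6,6])
  i=7: ✓ (rhs at j=7)
  i=8: ✓ (rhs at j=8)
  i=9: ✓ (rhs at j=10; lhs holds on [9,9])
  i=10: ✓ (rhs at j=10)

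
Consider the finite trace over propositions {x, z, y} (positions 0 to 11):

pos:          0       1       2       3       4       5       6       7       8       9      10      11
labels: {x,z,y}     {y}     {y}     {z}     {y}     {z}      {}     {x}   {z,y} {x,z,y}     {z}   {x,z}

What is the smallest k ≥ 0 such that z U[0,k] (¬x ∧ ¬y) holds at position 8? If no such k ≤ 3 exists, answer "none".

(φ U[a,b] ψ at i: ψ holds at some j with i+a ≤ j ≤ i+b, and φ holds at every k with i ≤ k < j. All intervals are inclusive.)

Need earliest j ≥ 8 with (¬x ∧ ¬y), and z at every k in [8,j-1].
  j=8: rhs fails.
  j=9: rhs fails.
  j=10: rhs holds; lhs holds on [8,9]. k = 2.

2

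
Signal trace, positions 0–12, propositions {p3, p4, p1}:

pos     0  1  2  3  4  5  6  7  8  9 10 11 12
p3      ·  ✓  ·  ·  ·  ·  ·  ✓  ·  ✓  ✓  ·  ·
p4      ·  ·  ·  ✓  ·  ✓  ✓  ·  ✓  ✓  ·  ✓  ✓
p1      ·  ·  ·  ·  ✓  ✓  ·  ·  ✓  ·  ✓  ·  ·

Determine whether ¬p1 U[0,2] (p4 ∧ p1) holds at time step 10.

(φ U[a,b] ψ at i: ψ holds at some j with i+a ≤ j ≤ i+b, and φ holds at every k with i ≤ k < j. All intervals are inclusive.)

Need some j in [10,12] with (p4 ∧ p1), and ¬p1 at every k in [10,j-1].
  j=10: (p4 ∧ p1) false.
  j=11: (p4 ∧ p1) false.
  j=12: (p4 ∧ p1) false.
No j in the window works → until fails.

False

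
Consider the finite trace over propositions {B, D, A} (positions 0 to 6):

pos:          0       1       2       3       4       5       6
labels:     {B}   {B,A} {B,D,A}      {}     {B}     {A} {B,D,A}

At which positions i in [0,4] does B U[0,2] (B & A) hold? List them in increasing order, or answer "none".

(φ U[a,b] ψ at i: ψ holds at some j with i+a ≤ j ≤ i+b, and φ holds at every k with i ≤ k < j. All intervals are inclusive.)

Evaluate at each i in [0,4]:
  i=0: ✓ (rhs at j=1; lhs holds on [0,0])
  i=1: ✓ (rhs at j=1)
  i=2: ✓ (rhs at j=2)
  i=3: ✗ (no rhs in [3,5])
  i=4: ✗ (lhs fails at k=5 before rhs at j=6)

0, 1, 2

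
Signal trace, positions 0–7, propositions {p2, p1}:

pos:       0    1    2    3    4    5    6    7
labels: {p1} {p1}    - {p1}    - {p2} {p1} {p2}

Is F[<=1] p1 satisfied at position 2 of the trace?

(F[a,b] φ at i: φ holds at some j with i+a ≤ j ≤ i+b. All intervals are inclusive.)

Holds

Check p1 at each j in [2,3]:
  j=2: false
  j=3: true
Found at j=3 → formula holds.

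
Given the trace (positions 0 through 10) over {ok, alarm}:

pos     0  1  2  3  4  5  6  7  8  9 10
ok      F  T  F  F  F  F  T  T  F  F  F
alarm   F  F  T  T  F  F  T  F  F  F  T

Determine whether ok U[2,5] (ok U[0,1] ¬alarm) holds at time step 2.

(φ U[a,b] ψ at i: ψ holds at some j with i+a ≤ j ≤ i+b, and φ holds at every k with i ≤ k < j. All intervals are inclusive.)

Need some j in [4,7] with (ok U[0,1] ¬alarm), and ok at every k in [2,j-1].
  j=4: (ok U[0,1] ¬alarm) holds, but ok fails at k=2 → not this j.
  j=5: (ok U[0,1] ¬alarm) holds, but ok fails at k=2 → not this j.
  j=6: (ok U[0,1] ¬alarm) holds, but ok fails at k=2 → not this j.
  j=7: (ok U[0,1] ¬alarm) holds, but ok fails at k=2 → not this j.
No j in the window works → until fails.

No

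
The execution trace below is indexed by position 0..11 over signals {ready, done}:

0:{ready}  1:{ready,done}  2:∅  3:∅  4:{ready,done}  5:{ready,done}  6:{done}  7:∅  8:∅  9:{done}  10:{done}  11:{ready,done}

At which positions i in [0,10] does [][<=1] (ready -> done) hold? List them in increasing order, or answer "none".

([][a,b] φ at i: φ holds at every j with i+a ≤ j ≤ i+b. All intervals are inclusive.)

1, 2, 3, 4, 5, 6, 7, 8, 9, 10

Evaluate at each i in [0,10]:
  i=0: ✗ (fails at j=0)
  i=1: ✓ (all of [1,2])
  i=2: ✓ (all of [2,3])
  i=3: ✓ (all of [3,4])
  i=4: ✓ (all of [4,5])
  i=5: ✓ (all of [5,6])
  i=6: ✓ (all of [6,7])
  i=7: ✓ (all of [7,8])
  i=8: ✓ (all of [8,9])
  i=9: ✓ (all of [9,10])
  i=10: ✓ (all of [10,11])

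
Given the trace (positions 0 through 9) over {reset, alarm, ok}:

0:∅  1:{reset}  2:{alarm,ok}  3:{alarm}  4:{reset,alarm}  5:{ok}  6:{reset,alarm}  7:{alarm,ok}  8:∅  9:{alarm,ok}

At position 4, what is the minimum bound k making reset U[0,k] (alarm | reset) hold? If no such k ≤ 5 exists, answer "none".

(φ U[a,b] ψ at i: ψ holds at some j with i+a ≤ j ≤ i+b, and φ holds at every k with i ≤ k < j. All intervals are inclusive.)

0

Need earliest j ≥ 4 with (alarm | reset), and reset at every k in [4,j-1].
  j=4: rhs holds (empty prefix). k = 0.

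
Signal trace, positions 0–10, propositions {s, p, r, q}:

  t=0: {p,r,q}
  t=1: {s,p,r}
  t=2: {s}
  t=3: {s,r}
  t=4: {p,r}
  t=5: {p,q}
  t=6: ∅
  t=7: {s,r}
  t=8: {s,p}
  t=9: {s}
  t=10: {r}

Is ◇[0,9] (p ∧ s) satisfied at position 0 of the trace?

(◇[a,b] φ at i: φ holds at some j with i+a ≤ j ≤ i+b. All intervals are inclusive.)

Yes

Check (p ∧ s) at each j in [0,9]:
  j=0: false
  j=1: true
  j=2: false
  j=3: false
  j=4: false
  j=5: false
  j=6: false
  j=7: false
  j=8: true
  j=9: false
Found at j=1 → formula holds.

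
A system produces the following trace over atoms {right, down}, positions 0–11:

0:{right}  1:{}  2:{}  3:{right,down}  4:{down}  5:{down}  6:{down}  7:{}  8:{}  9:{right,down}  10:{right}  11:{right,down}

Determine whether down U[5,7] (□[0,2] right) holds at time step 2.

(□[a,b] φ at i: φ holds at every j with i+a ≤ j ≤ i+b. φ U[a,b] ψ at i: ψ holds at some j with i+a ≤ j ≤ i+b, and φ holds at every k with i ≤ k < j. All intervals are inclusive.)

Need some j in [7,9] with □[0,2] right, and down at every k in [2,j-1].
  j=7: □[0,2] right — fails at 7.
  j=8: □[0,2] right — fails at 8.
  j=9: □[0,2] right holds, but down fails at k=2 → not this j.
No j in the window works → until fails.

Does not hold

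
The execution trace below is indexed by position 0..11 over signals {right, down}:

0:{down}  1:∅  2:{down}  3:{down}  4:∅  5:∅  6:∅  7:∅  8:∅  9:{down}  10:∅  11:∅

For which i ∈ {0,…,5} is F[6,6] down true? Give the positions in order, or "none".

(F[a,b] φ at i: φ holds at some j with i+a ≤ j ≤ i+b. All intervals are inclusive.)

3

Evaluate at each i in [0,5]:
  i=0: ✗ (none in [6,6])
  i=1: ✗ (none in [7,7])
  i=2: ✗ (none in [8,8])
  i=3: ✓ (witness j=9)
  i=4: ✗ (none in [10,10])
  i=5: ✗ (none in [11,11])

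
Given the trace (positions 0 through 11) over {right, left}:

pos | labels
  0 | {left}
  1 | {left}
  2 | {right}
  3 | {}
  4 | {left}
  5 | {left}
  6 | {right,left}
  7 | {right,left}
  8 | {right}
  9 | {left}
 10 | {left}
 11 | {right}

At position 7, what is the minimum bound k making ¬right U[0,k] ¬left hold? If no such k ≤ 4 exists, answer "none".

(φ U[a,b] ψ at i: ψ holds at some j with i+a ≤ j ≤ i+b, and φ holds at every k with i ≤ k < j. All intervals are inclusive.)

none

Need earliest j ≥ 7 with ¬left, and ¬right at every k in [7,j-1].
  j=7: rhs fails.
  j=8: rhs holds but lhs fails at k=7.
  j=9: rhs fails.
  j=10: rhs fails.
  j=11: rhs holds but lhs fails at k=7.
No witness within the range → none.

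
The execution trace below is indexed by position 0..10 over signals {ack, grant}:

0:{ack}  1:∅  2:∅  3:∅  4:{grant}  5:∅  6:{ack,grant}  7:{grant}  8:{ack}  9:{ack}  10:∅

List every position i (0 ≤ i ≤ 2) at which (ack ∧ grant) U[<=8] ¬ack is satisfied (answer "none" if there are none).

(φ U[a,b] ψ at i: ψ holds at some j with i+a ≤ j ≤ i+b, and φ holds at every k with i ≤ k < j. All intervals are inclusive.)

Evaluate at each i in [0,2]:
  i=0: ✗ (lhs fails at k=0 before rhs at j=1)
  i=1: ✓ (rhs at j=1)
  i=2: ✓ (rhs at j=2)

1, 2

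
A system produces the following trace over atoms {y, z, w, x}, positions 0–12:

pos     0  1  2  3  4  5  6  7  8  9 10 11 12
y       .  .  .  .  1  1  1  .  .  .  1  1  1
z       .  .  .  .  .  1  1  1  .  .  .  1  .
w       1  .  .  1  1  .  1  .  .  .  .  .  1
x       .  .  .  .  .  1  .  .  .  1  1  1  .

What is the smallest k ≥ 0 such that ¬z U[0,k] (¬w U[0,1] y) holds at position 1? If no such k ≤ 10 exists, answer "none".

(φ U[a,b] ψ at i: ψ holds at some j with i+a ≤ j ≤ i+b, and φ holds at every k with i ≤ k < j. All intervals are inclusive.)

Need earliest j ≥ 1 with (¬w U[0,1] y), and ¬z at every k in [1,j-1].
  j=1: rhs fails.
  j=2: rhs fails.
  j=3: rhs fails.
  j=4: rhs holds; lhs holds on [1,3]. k = 3.

3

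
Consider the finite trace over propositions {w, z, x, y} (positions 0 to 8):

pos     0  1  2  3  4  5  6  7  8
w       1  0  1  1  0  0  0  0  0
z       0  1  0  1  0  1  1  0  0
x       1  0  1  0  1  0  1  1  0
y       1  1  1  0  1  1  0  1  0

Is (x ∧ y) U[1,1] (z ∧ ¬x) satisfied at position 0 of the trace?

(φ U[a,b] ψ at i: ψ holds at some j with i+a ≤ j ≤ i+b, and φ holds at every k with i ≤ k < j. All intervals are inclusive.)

Need some j in [1,1] with (z ∧ ¬x), and (x ∧ y) at every k in [0,j-1].
  j=1: (z ∧ ¬x) holds; (x ∧ y) holds at every k in [0,0] → satisfied.

Yes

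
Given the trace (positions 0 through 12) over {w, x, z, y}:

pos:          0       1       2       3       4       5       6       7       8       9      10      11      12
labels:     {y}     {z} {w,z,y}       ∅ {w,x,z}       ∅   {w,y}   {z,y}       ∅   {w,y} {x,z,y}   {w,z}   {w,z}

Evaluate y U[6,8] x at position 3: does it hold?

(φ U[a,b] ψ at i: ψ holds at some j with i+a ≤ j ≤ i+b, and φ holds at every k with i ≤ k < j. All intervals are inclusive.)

Need some j in [9,11] with x, and y at every k in [3,j-1].
  j=9: x false.
  j=10: x holds, but y fails at k=3 → not this j.
  j=11: x false.
No j in the window works → until fails.

Does not hold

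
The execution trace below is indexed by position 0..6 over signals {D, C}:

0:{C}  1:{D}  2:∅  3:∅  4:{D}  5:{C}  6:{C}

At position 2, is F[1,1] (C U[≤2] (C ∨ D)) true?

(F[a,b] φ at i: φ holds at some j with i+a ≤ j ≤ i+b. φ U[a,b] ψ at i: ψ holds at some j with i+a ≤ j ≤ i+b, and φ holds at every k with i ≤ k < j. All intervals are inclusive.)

No

Check (C U[≤2] (C ∨ D)) at each j in [3,3]:
  j=3: fails
No position in the window satisfies it → formula fails.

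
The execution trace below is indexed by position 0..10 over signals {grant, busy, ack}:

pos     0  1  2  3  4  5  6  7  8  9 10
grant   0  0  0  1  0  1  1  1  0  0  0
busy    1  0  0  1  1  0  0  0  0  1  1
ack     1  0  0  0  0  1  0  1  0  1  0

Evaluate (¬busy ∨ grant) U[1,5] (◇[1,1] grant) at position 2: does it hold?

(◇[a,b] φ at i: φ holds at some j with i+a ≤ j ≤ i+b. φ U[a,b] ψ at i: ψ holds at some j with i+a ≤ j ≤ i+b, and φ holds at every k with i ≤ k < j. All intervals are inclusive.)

Need some j in [3,7] with ◇[1,1] grant, and (¬busy ∨ grant) at every k in [2,j-1].
  j=3: ◇[1,1] grant — fails (none in [4,4]).
  j=4: ◇[1,1] grant holds; (¬busy ∨ grant) holds at every k in [2,3] → satisfied.

Holds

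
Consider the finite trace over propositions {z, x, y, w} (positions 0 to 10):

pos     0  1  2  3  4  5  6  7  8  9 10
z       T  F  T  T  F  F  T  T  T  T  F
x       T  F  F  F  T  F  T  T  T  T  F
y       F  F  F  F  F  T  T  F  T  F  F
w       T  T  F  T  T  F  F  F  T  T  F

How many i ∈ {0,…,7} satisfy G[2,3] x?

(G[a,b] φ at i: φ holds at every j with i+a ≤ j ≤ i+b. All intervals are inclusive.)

3

Evaluate at each i in [0,7]:
  i=0: ✗ (fails at j=2)
  i=1: ✗ (fails at j=3)
  i=2: ✗ (fails at j=5)
  i=3: ✗ (fails at j=5)
  i=4: ✓ (all of [6,7])
  i=5: ✓ (all of [7,8])
  i=6: ✓ (all of [8,9])
  i=7: ✗ (fails at j=10)
Positions where it holds: {4, 5, 6} → 3.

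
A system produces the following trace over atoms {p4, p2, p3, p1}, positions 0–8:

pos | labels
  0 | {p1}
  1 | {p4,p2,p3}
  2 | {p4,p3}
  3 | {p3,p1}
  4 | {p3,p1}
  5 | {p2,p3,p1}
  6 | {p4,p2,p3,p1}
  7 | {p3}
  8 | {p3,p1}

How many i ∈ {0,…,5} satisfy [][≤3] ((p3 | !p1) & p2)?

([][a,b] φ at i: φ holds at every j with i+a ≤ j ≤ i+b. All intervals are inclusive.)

0

Evaluate at each i in [0,5]:
  i=0: ✗ (fails at j=0)
  i=1: ✗ (fails at j=2)
  i=2: ✗ (fails at j=2)
  i=3: ✗ (fails at j=3)
  i=4: ✗ (fails at j=4)
  i=5: ✗ (fails at j=7)
Positions where it holds: {} → 0.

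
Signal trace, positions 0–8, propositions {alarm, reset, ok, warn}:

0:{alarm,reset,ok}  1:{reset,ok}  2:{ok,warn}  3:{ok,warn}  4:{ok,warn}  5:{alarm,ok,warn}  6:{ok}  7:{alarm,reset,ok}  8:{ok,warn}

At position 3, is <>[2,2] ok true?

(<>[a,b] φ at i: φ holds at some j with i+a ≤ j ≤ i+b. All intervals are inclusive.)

Yes

Check ok at each j in [5,5]:
  j=5: true
Found at j=5 → formula holds.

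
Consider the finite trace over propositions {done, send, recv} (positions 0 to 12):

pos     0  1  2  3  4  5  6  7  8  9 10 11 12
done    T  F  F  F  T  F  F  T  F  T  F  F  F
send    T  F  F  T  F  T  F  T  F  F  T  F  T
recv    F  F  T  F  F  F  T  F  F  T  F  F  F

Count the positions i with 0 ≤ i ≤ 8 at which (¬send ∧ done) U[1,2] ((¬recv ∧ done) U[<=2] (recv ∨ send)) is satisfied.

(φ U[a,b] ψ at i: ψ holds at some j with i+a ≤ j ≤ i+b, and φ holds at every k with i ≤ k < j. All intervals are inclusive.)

Evaluate at each i in [0,8]:
  i=0: ✗ (lhs fails at k=0 before rhs at j=2)
  i=1: ✗ (lhs fails at k=1 before rhs at j=2)
  i=2: ✗ (lhs fails at k=2 before rhs at j=3)
  i=3: ✗ (lhs fails at k=3 before rhs at j=4)
  i=4: ✓ (rhs at j=5; lhs holds on [4,4])
  i=5: ✗ (lhs fails at k=5 before rhs at j=6)
  i=6: ✗ (lhs fails at k=6 before rhs at j=7)
  i=7: ✗ (lhs fails at k=7 before rhs at j=9)
  i=8: ✗ (lhs fails at k=8 before rhs at j=9)
Positions where it holds: {4} → 1.

1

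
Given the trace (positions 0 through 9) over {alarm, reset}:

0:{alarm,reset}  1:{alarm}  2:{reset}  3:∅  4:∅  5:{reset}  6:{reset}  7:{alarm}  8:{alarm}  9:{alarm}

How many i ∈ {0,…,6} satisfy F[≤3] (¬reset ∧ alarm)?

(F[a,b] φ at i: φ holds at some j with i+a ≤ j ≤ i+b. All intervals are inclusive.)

5

Evaluate at each i in [0,6]:
  i=0: ✓ (witness j=1)
  i=1: ✓ (witness j=1)
  i=2: ✗ (none in [2,5])
  i=3: ✗ (none in [3,6])
  i=4: ✓ (witness j=7)
  i=5: ✓ (witness j=7)
  i=6: ✓ (witness j=7)
Positions where it holds: {0, 1, 4, 5, 6} → 5.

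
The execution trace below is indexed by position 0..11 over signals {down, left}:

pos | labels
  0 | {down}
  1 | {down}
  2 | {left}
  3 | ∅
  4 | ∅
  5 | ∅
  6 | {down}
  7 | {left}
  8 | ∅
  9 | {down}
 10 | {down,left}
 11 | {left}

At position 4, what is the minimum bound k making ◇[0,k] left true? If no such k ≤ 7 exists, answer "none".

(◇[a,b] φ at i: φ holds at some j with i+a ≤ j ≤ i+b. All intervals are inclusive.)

Scan j = 4,5,… for left:
  j=4: fails
  j=5: fails
  j=6: fails
  j=7: holds
First hit at j=7, so smallest k = 7-4 = 3.

3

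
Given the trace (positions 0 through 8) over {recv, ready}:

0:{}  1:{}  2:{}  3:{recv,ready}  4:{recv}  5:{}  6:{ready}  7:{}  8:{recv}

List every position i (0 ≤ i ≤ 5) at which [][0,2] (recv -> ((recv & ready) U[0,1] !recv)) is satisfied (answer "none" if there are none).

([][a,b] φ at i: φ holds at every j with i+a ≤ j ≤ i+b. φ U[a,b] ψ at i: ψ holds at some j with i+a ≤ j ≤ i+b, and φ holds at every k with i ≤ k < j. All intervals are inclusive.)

0, 5

Evaluate at each i in [0,5]:
  i=0: ✓ (all of [0,2])
  i=1: ✗ (fails at j=3)
  i=2: ✗ (fails at j=3)
  i=3: ✗ (fails at j=3)
  i=4: ✗ (fails at j=4)
  i=5: ✓ (all of [5,7])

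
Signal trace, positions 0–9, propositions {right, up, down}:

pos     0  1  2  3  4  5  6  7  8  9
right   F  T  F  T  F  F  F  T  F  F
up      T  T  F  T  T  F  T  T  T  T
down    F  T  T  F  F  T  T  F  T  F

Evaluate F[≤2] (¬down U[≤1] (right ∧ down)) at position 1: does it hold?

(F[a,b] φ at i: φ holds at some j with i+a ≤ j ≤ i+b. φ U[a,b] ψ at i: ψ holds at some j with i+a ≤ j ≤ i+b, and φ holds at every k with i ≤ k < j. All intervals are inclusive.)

Check (¬down U[≤1] (right ∧ down)) at each j in [1,3]:
  j=1: holds
  j=2: fails
  j=3: fails
Found at j=1 → formula holds.

Holds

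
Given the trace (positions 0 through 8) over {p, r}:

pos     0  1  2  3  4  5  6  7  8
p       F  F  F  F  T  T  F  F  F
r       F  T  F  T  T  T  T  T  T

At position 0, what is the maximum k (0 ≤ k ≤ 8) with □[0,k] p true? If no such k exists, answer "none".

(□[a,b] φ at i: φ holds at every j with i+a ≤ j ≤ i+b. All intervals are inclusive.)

none

p must hold from j=0 onward; find where it first fails.
  j=0: fails → no k works.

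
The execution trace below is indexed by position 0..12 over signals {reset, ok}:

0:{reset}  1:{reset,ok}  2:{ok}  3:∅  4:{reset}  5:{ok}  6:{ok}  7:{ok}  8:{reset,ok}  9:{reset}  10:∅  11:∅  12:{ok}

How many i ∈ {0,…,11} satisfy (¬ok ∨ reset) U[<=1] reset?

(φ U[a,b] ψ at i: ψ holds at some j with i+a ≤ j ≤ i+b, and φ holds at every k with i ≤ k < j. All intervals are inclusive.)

6

Evaluate at each i in [0,11]:
  i=0: ✓ (rhs at j=0)
  i=1: ✓ (rhs at j=1)
  i=2: ✗ (no rhs in [2,3])
  i=3: ✓ (rhs at j=4; lhs holds on [3,3])
  i=4: ✓ (rhs at j=4)
  i=5: ✗ (no rhs in [5,6])
  i=6: ✗ (no rhs in [6,7])
  i=7: ✗ (lhs fails at k=7 before rhs at j=8)
  i=8: ✓ (rhs at j=8)
  i=9: ✓ (rhs at j=9)
  i=10: ✗ (no rhs in [10,11])
  i=11: ✗ (no rhs in [11,12])
Positions where it holds: {0, 1, 3, 4, 8, 9} → 6.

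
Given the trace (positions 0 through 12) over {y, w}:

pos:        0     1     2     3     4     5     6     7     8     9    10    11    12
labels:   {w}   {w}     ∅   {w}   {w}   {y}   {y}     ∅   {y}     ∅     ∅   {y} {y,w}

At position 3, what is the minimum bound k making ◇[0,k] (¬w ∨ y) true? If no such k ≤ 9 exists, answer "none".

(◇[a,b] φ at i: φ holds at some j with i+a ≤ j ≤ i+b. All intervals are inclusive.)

Scan j = 3,4,… for (¬w ∨ y):
  j=3: fails
  j=4: fails
  j=5: holds
First hit at j=5, so smallest k = 5-3 = 2.

2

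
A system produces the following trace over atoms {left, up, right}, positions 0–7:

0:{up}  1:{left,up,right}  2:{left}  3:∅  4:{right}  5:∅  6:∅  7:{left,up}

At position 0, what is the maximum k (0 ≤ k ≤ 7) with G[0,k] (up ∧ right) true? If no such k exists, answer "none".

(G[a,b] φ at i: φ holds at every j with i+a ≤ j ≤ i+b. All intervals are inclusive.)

(up ∧ right) must hold from j=0 onward; find where it first fails.
  j=0: fails → no k works.

none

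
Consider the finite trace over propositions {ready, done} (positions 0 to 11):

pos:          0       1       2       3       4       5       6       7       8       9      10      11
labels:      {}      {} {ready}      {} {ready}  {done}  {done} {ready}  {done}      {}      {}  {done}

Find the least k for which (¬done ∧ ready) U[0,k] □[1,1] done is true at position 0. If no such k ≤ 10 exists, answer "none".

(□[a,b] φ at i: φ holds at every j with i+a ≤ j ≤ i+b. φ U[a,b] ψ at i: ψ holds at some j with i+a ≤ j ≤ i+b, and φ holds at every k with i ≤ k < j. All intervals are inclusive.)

none

Need earliest j ≥ 0 with □[1,1] done, and (¬done ∧ ready) at every k in [0,j-1].
  j=0: rhs fails.
  j=1: rhs fails.
  j=2: rhs fails.
  j=3: rhs fails.
  j=4: rhs holds but lhs fails at k=0.
  j=5: rhs holds but lhs fails at k=0.
  j=6: rhs fails.
  j=7: rhs holds but lhs fails at k=0.
  j=8: rhs fails.
  j=9: rhs fails.
  j=10: rhs holds but lhs fails at k=0.
No witness within the range → none.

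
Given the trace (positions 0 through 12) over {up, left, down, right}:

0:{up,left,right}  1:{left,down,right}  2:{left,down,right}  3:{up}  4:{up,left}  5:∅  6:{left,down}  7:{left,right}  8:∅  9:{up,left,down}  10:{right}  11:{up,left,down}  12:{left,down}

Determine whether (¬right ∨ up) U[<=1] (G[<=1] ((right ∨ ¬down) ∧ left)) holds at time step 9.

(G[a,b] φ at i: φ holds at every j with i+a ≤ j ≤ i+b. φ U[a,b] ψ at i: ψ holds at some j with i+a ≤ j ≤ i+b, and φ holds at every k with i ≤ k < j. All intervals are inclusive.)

Need some j in [9,10] with G[<=1] ((right ∨ ¬down) ∧ left), and (¬right ∨ up) at every k in [9,j-1].
  j=9: G[<=1] ((right ∨ ¬down) ∧ left) — fails at 9.
  j=10: G[<=1] ((right ∨ ¬down) ∧ left) — fails at 10.
No j in the window works → until fails.

No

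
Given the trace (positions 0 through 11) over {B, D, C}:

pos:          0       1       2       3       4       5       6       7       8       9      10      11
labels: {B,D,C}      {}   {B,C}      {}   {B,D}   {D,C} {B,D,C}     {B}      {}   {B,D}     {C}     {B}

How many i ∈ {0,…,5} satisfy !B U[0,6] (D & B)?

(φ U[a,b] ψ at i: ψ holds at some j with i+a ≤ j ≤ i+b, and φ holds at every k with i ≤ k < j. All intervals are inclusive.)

4

Evaluate at each i in [0,5]:
  i=0: ✓ (rhs at j=0)
  i=1: ✗ (lhs fails at k=2 before rhs at j=4)
  i=2: ✗ (lhs fails at k=2 before rhs at j=4)
  i=3: ✓ (rhs at j=4; lhs holds on [3,3])
  i=4: ✓ (rhs at j=4)
  i=5: ✓ (rhs at j=6; lhs holds on [5,5])
Positions where it holds: {0, 3, 4, 5} → 4.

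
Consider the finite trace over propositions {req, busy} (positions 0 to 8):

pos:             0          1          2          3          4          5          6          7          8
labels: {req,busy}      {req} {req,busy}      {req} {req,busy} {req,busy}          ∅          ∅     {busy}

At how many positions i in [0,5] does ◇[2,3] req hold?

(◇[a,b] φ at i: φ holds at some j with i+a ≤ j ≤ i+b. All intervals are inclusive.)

Evaluate at each i in [0,5]:
  i=0: ✓ (witness j=2)
  i=1: ✓ (witness j=3)
  i=2: ✓ (witness j=4)
  i=3: ✓ (witness j=5)
  i=4: ✗ (none in [6,7])
  i=5: ✗ (none in [7,8])
Positions where it holds: {0, 1, 2, 3} → 4.

4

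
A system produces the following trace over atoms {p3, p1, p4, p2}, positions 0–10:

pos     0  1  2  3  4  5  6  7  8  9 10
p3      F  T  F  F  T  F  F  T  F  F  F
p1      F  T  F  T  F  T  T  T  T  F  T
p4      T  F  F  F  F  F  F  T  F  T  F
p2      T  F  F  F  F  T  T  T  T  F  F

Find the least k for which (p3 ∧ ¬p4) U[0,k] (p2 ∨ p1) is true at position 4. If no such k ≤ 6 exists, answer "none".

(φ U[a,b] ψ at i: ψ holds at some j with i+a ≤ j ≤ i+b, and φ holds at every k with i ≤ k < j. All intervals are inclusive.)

Need earliest j ≥ 4 with (p2 ∨ p1), and (p3 ∧ ¬p4) at every k in [4,j-1].
  j=4: rhs fails.
  j=5: rhs holds; lhs holds on [4,4]. k = 1.

1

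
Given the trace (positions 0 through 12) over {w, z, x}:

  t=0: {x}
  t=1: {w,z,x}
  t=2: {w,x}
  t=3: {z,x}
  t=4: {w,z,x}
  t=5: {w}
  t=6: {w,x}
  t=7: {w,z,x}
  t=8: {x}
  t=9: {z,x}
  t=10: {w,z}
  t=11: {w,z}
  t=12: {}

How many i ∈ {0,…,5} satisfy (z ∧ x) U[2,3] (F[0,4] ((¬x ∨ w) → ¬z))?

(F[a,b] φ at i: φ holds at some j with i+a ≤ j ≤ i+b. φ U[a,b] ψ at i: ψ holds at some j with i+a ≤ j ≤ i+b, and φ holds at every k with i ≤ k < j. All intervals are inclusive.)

Evaluate at each i in [0,5]:
  i=0: ✗ (lhs fails at k=0 before rhs at j=2)
  i=1: ✗ (lhs fails at k=2 before rhs at j=3)
  i=2: ✗ (lhs fails at k=2 before rhs at j=4)
  i=3: ✓ (rhs at j=5; lhs holds on [3,4])
  i=4: ✗ (lhs fails at k=5 before rhs at j=6)
  i=5: ✗ (lhs fails at k=5 before rhs at j=7)
Positions where it holds: {3} → 1.

1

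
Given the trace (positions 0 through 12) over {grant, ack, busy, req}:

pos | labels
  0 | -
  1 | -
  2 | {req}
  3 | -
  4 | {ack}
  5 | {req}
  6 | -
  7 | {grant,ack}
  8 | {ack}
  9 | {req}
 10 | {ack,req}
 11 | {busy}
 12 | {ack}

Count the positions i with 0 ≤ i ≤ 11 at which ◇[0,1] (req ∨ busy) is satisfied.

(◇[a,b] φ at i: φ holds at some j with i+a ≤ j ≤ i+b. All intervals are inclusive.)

Evaluate at each i in [0,11]:
  i=0: ✗ (none in [0,1])
  i=1: ✓ (witness j=2)
  i=2: ✓ (witness j=2)
  i=3: ✗ (none in [3,4])
  i=4: ✓ (witness j=5)
  i=5: ✓ (witness j=5)
  i=6: ✗ (none in [6,7])
  i=7: ✗ (none in [7,8])
  i=8: ✓ (witness j=9)
  i=9: ✓ (witness j=9)
  i=10: ✓ (witness j=10)
  i=11: ✓ (witness j=11)
Positions where it holds: {1, 2, 4, 5, 8, 9, 10, 11} → 8.

8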